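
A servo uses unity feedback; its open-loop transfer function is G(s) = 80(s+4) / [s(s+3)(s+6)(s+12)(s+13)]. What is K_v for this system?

40/351

G(s) has one factor of s in the denominator, so the system is type 1.
K_v = lim_{s→0} s·G(s) = 80·4 / (3·6·12·13) = 40/351.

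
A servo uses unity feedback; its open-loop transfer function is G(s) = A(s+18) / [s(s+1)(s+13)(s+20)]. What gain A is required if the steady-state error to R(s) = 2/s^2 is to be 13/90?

System type = 1 (one pole at s=0).
K_v = lim_{s→0} s·G(s) = A·18 / (1·13·20) = (9/130)·A.
e_ss = 2/K_v = 13/90 ⇒ K_v = 180/13 ⇒ A = (180/13)/(9/130) = 200.

200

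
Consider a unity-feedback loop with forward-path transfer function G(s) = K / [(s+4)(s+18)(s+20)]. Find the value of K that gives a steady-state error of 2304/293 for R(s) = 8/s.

System type = 0 (no poles at s=0).
K_p = lim_{s→0} G(s) = K / (4·18·20) = (1/1440)·K.
e_ss = 8/(1 + K_p) = 2304/293 ⇒ 1 + (1/1440)·K = 293/288 ⇒ K = 25.

25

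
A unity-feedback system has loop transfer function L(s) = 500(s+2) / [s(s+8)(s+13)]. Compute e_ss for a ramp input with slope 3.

0.312

One free integrator in L(s): this is a type 1 system.
K_v = lim_{s→0} s·L(s) = 500·2 / (8·13) = 125/13.
e_ss = 3/K_v = 3/(125/13) = 0.312.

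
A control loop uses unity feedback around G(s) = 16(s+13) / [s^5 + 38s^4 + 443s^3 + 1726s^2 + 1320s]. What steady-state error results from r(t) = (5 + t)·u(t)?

Factoring s from the denominator leaves a polynomial with constant term 1320, so the system is type 1. By superposition:
  • 5: tracked with zero error.
  • t: e_ss = 1/K_v with K_v=26/165 → 165/26.
Total e_ss = 165/26.

165/26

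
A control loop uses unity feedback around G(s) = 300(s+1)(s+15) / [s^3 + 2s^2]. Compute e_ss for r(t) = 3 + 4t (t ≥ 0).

Factoring s^2 from the denominator leaves a polynomial with constant term 2, so the system is type 2. Treating each term separately:
  • 3: tracked with zero error.
  • 4t: tracked with zero error.
Total e_ss = 0.

0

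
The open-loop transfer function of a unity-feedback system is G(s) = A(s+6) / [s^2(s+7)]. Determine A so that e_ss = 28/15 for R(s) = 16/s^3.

G(s) has two factors of s in the denominator, so the system is type 2.
K_a = lim_{s→0} s^2·G(s) = A·6 / (7) = (6/7)·A.
e_ss = 16/K_a = 28/15 ⇒ K_a = 60/7 ⇒ A = (60/7)/(6/7) = 10.

10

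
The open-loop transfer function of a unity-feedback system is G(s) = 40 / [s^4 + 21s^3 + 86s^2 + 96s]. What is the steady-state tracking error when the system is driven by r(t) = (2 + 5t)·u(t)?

12

Factoring s from the denominator leaves a polynomial with constant term 96, so the system is type 1. Taking each input component in turn:
  • 2: tracked with zero error.
  • 5t: e_ss = 5/K_v with K_v=5/12 → 12.
Total e_ss = 12.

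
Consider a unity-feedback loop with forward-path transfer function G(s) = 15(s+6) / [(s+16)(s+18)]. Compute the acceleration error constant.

No free integrators in G(s): this is a type 0 system.
K_a = lim_{s→0} s^2·G(s) = 0 (the extra factor of s kills the finite limit).

0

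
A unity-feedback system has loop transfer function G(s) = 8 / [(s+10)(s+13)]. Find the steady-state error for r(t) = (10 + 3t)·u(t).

infinity

System type = 0 (no poles at s=0). Taking each input component in turn:
  • 10: e_ss = 10/(1+K_p) with K_p=4/65 → 650/69.
  • 3t: a type-0 system cannot track it, e_ss → ∞.
The unbounded component dominates.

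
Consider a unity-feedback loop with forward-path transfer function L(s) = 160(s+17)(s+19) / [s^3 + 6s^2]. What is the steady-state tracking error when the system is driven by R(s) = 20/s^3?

Factoring s^2 from the denominator leaves a polynomial with constant term 6, so the system is type 2.
K_a = lim_{s→0} s^2·L(s) = 160·17·19 / 6 = 25840/3.
r(t) = 10t^2 gives R(s) = 20/s^3.
e_ss = 20/K_a = 20/(25840/3) = 3/1292.

3/1292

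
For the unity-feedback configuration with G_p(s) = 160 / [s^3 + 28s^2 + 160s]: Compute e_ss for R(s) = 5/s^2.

5

Lowest-order denominator term is 160s, so the open loop has 1 pole at the origin → type 1 system.
K_v = lim_{s→0} s·G_p(s) = 160 / 160 = 1.
e_ss = 5/K_v = 5/1 = 5.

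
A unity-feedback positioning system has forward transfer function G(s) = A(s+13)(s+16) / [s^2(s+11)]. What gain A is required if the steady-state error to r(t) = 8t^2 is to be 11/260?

System type = 2 (two poles at s=0).
K_a = lim_{s→0} s^2·G(s) = A·13·16 / (11) = (208/11)·A.
e_ss = 16/K_a = 11/260 ⇒ K_a = 4160/11 ⇒ A = (4160/11)/(208/11) = 20.

20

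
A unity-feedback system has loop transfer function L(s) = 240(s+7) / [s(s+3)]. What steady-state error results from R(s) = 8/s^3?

One free integrator in L(s): this is a type 1 system.
For a type-1 system K_a = 0, so e_ss to a parabolic input is unbounded.

infinity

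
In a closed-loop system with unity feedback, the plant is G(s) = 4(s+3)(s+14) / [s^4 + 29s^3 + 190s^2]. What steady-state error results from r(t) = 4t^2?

190/21

Factoring s^2 from the denominator leaves a polynomial with constant term 190, so the system is type 2.
K_a = lim_{s→0} s^2·G(s) = 4·3·14 / 190 = 84/95.
r(t) = 4t^2 gives R(s) = 8/s^3.
e_ss = 8/K_a = 8/(84/95) = 190/21.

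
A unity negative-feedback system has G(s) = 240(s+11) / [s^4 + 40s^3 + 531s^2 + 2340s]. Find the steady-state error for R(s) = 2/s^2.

39/22

Factoring s from the denominator leaves a polynomial with constant term 2340, so the system is type 1.
K_v = lim_{s→0} s·G(s) = 240·11 / 2340 = 44/39.
e_ss = 2/K_v = 2/(44/39) = 39/22.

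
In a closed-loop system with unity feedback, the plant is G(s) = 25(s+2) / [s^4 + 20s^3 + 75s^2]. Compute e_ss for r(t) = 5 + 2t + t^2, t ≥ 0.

3

Lowest-order denominator term is 75s^2, so the open loop has 2 poles at the origin → type 2 system. Treating each term separately:
  • 5: tracked with zero error.
  • 2t: tracked with zero error.
  • t^2: e_ss = 2/K_a with K_a=2/3 → 3.
Total e_ss = 3.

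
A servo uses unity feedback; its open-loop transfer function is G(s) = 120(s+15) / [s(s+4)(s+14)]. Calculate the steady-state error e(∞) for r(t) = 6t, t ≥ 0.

One free integrator in G(s): this is a type 1 system.
K_v = lim_{s→0} s·G(s) = 120·15 / (4·14) = 225/7.
e_ss = 6/K_v = 6/(225/7) = 14/75.

14/75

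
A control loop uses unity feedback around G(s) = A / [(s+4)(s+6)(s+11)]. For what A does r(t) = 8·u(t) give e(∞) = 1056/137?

System type = 0 (no poles at s=0).
K_p = lim_{s→0} G(s) = A / (4·6·11) = (1/264)·A.
e_ss = 8/(1 + K_p) = 1056/137 ⇒ 1 + (1/264)·A = 137/132 ⇒ A = 10.

10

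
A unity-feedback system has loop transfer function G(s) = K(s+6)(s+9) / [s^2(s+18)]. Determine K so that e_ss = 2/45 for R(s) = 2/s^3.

15

System type = 2 (two poles at s=0).
K_a = lim_{s→0} s^2·G(s) = K·6·9 / (18) = 3·K.
e_ss = 2/K_a = 2/45 ⇒ K_a = 45 ⇒ K = 45/3 = 15.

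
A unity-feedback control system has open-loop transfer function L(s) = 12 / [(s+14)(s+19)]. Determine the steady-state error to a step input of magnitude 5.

No free integrators in L(s): this is a type 0 system.
K_p = lim_{s→0} L(s) = 12 / (14·19) = 6/133.
e_ss = 5/(1 + K_p) = 5/(139/133) = 665/139.

665/139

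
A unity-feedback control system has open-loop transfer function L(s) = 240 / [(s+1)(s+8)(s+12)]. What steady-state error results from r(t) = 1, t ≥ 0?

L(s) has no factors of s in the denominator, so the system is type 0.
K_p = lim_{s→0} L(s) = 240 / (1·8·12) = 2.5.
e_ss = 1/(1 + K_p) = 1/3.5 = 2/7.

2/7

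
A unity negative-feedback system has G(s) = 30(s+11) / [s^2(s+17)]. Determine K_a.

330/17

Two free integrators in G(s): this is a type 2 system.
K_a = lim_{s→0} s^2·G(s) = 30·11 / (17) = 330/17.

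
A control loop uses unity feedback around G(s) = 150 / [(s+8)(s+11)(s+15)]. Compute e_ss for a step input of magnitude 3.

132/49

The open loop has no poles at the origin → type 0 system.
K_p = lim_{s→0} G(s) = 150 / (8·11·15) = 5/44.
e_ss = 3/(1 + K_p) = 3/(49/44) = 132/49.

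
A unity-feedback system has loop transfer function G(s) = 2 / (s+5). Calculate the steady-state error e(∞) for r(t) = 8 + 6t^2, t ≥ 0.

System type = 0 (no poles at s=0). By superposition:
  • 8: e_ss = 8/(1+K_p) with K_p=0.4 → 40/7.
  • 6t^2: a type-0 system cannot track it, e_ss → ∞.
The unbounded component dominates.

infinity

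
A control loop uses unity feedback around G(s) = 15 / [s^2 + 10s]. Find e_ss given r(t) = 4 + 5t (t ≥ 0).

Lowest-order denominator term is 10s, so the open loop has 1 pole at the origin → type 1 system. By superposition:
  • 4: tracked with zero error.
  • 5t: e_ss = 5/K_v with K_v=1.5 → 10/3.
Total e_ss = 10/3.

10/3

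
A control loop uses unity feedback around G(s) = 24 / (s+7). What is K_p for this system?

24/7

G(s) has no factors of s in the denominator, so the system is type 0.
K_p = lim_{s→0} G(s) = 24 / (7) = 24/7.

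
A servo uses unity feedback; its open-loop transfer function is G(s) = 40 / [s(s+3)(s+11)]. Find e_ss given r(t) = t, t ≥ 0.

0.825

System type = 1 (one pole at s=0).
K_v = lim_{s→0} s·G(s) = 40 / (3·11) = 40/33.
e_ss = 1/K_v = 1/(40/33) = 0.825.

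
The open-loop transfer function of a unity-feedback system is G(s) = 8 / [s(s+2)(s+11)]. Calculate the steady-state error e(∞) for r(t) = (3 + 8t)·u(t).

22

G(s) has one factor of s in the denominator, so the system is type 1. Taking each input component in turn:
  • 3: tracked with zero error.
  • 8t: e_ss = 8/K_v with K_v=4/11 → 22.
Total e_ss = 22.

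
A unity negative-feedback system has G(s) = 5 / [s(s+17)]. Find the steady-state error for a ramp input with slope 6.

20.4

System type = 1 (one pole at s=0).
K_v = lim_{s→0} s·G(s) = 5 / (17) = 5/17.
e_ss = 6/K_v = 6/(5/17) = 20.4.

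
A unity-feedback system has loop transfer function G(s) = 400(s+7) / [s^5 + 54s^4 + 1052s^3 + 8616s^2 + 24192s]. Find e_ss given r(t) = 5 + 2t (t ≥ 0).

Factoring s from the denominator leaves a polynomial with constant term 24192, so the system is type 1. By superposition:
  • 5: tracked with zero error.
  • 2t: e_ss = 2/K_v with K_v=25/216 → 17.28.
Total e_ss = 17.28.

17.28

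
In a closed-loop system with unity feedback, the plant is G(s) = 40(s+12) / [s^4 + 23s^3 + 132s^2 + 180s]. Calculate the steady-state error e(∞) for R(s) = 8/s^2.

3

The denominator has no term below 180s — 1 pole at s=0, type 1.
K_v = lim_{s→0} s·G(s) = 40·12 / 180 = 8/3.
e_ss = 8/K_v = 8/(8/3) = 3.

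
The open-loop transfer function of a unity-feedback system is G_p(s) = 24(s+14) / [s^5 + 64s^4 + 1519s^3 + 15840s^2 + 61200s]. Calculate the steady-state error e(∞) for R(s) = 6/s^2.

7650/7

The denominator has no term below 61200s — 1 pole at s=0, type 1.
K_v = lim_{s→0} s·G_p(s) = 24·14 / 61200 = 7/1275.
e_ss = 6/K_v = 6/(7/1275) = 7650/7.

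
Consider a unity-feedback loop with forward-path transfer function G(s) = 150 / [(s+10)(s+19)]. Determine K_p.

G(s) has no factors of s in the denominator, so the system is type 0.
K_p = lim_{s→0} G(s) = 150 / (10·19) = 15/19.

15/19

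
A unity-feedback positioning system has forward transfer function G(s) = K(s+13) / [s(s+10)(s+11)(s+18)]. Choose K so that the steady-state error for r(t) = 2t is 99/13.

40

One free integrator in G(s): this is a type 1 system.
K_v = lim_{s→0} s·G(s) = K·13 / (10·11·18) = (13/1980)·K.
e_ss = 2/K_v = 99/13 ⇒ K_v = 26/99 ⇒ K = (26/99)/(13/1980) = 40.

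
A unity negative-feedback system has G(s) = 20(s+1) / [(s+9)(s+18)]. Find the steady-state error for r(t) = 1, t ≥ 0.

81/91

G(s) has no factors of s in the denominator, so the system is type 0.
K_p = lim_{s→0} G(s) = 20·1 / (9·18) = 10/81.
e_ss = 1/(1 + K_p) = 1/(91/81) = 81/91.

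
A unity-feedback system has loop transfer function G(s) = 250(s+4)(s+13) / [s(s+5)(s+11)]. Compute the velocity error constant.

2600/11

One free integrator in G(s): this is a type 1 system.
K_v = lim_{s→0} s·G(s) = 250·4·13 / (5·11) = 2600/11.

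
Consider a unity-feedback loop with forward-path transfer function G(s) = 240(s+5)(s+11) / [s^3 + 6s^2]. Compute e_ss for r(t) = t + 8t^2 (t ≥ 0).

2/275

Factoring s^2 from the denominator leaves a polynomial with constant term 6, so the system is type 2. Taking each input component in turn:
  • t: tracked with zero error.
  • 8t^2: e_ss = 16/K_a with K_a=2200 → 2/275.
Total e_ss = 2/275.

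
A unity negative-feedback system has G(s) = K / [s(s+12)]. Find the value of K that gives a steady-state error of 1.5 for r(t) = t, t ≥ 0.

8

G(s) has one factor of s in the denominator, so the system is type 1.
K_v = lim_{s→0} s·G(s) = K / (12) = (1/12)·K.
e_ss = 1/K_v = 1.5 ⇒ K_v = 2/3 ⇒ K = (2/3)/(1/12) = 8.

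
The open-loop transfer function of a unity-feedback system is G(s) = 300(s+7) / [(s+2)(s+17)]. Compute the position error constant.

1050/17

The open loop has no poles at the origin → type 0 system.
K_p = lim_{s→0} G(s) = 300·7 / (2·17) = 1050/17.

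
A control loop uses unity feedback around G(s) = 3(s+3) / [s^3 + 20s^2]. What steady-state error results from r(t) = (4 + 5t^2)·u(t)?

200/9

Lowest-order denominator term is 20s^2, so the open loop has 2 poles at the origin → type 2 system. Taking each input component in turn:
  • 4: tracked with zero error.
  • 5t^2: e_ss = 10/K_a with K_a=0.45 → 200/9.
Total e_ss = 200/9.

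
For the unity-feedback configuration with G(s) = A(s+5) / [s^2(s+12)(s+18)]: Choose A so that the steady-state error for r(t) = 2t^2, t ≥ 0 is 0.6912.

250

System type = 2 (two poles at s=0).
K_a = lim_{s→0} s^2·G(s) = A·5 / (12·18) = (5/216)·A.
e_ss = 4/K_a = 0.6912 ⇒ K_a = 625/108 ⇒ A = (625/108)/(5/216) = 250.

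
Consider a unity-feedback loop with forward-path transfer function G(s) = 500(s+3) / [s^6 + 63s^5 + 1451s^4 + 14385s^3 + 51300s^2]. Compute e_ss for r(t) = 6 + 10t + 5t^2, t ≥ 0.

342

The denominator has no term below 51300s^2 — 2 poles at s=0, type 2. By superposition:
  • 6: tracked with zero error.
  • 10t: tracked with zero error.
  • 5t^2: e_ss = 10/K_a with K_a=5/171 → 342.
Total e_ss = 342.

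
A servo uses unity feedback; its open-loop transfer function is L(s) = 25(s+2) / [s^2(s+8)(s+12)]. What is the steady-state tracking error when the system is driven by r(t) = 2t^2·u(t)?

L(s) has two factors of s in the denominator, so the system is type 2.
K_a = lim_{s→0} s^2·L(s) = 25·2 / (8·12) = 25/48.
r(t) = 2t^2 gives R(s) = 4/s^3.
e_ss = 4/K_a = 4/(25/48) = 7.68.

7.68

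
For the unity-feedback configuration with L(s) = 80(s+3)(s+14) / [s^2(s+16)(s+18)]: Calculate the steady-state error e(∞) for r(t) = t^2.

Two free integrators in L(s): this is a type 2 system.
K_a = lim_{s→0} s^2·L(s) = 80·3·14 / (16·18) = 35/3.
r(t) = t^2 gives R(s) = 2/s^3.
e_ss = 2/K_a = 2/(35/3) = 6/35.

6/35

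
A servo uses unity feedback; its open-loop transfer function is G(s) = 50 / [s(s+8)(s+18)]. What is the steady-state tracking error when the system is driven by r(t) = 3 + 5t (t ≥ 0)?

14.4

G(s) has one factor of s in the denominator, so the system is type 1. By superposition:
  • 3: tracked with zero error.
  • 5t: e_ss = 5/K_v with K_v=25/72 → 14.4.
Total e_ss = 14.4.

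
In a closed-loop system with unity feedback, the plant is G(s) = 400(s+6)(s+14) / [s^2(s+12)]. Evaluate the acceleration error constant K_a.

G(s) has two factors of s in the denominator, so the system is type 2.
K_a = lim_{s→0} s^2·G(s) = 400·6·14 / (12) = 2800.

2800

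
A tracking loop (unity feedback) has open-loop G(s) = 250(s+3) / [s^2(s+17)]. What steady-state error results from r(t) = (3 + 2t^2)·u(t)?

G(s) has two factors of s in the denominator, so the system is type 2. By superposition:
  • 3: tracked with zero error.
  • 2t^2: e_ss = 4/K_a with K_a=750/17 → 34/375.
Total e_ss = 34/375.

34/375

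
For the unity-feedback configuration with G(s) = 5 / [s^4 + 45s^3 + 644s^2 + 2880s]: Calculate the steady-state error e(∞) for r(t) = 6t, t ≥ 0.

Lowest-order denominator term is 2880s, so the open loop has 1 pole at the origin → type 1 system.
K_v = lim_{s→0} s·G(s) = 5 / 2880 = 1/576.
e_ss = 6/K_v = 6/(1/576) = 3456.

3456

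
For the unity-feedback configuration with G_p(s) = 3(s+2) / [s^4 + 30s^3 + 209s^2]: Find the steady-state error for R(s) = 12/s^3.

The denominator has no term below 209s^2 — 2 poles at s=0, type 2.
K_a = lim_{s→0} s^2·G_p(s) = 3·2 / 209 = 6/209.
r(t) = 6t^2 gives R(s) = 12/s^3.
e_ss = 12/K_a = 12/(6/209) = 418.

418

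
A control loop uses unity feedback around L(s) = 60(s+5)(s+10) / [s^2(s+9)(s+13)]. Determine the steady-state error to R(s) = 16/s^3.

0.624

System type = 2 (two poles at s=0).
K_a = lim_{s→0} s^2·L(s) = 60·5·10 / (9·13) = 1000/39.
r(t) = 8t^2 gives R(s) = 16/s^3.
e_ss = 16/K_a = 16/(1000/39) = 0.624.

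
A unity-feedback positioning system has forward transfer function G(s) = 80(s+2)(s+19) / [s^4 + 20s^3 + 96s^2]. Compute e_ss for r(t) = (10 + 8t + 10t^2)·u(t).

Factoring s^2 from the denominator leaves a polynomial with constant term 96, so the system is type 2. Treating each term separately:
  • 10: tracked with zero error.
  • 8t: tracked with zero error.
  • 10t^2: e_ss = 20/K_a with K_a=95/3 → 12/19.
Total e_ss = 12/19.

12/19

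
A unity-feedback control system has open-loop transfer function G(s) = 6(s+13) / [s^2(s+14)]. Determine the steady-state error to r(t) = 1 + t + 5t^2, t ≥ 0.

70/39

System type = 2 (two poles at s=0). Taking each input component in turn:
  • 1: tracked with zero error.
  • t: tracked with zero error.
  • 5t^2: e_ss = 10/K_a with K_a=39/7 → 70/39.
Total e_ss = 70/39.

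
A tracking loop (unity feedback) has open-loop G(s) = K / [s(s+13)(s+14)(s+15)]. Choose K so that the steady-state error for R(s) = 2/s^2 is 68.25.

80

One free integrator in G(s): this is a type 1 system.
K_v = lim_{s→0} s·G(s) = K / (13·14·15) = (1/2730)·K.
e_ss = 2/K_v = 68.25 ⇒ K_v = 8/273 ⇒ K = (8/273)/(1/2730) = 80.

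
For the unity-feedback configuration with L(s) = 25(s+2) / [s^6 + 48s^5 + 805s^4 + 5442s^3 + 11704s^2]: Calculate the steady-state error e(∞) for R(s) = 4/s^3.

Lowest-order denominator term is 11704s^2, so the open loop has 2 poles at the origin → type 2 system.
K_a = lim_{s→0} s^2·L(s) = 25·2 / 11704 = 25/5852.
r(t) = 2t^2 gives R(s) = 4/s^3.
e_ss = 4/K_a = 4/(25/5852) = 936.32.

936.32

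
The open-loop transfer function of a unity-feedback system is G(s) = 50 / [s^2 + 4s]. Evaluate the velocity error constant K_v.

12.5

Factoring s from the denominator leaves a polynomial with constant term 4, so the system is type 1.
K_v = lim_{s→0} s·G(s) = 50 / 4 = 12.5.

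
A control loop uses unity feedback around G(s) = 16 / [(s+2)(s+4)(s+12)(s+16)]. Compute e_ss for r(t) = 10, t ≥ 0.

G(s) has no factors of s in the denominator, so the system is type 0.
K_p = lim_{s→0} G(s) = 16 / (2·4·12·16) = 1/96.
e_ss = 10/(1 + K_p) = 10/(97/96) = 960/97.

960/97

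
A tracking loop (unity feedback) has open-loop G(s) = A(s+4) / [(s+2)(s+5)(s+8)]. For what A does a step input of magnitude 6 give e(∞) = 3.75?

12

G(s) has no factors of s in the denominator, so the system is type 0.
K_p = lim_{s→0} G(s) = A·4 / (2·5·8) = 0.05·A.
e_ss = 6/(1 + K_p) = 3.75 ⇒ 1 + 0.05·A = 1.6 ⇒ A = 12.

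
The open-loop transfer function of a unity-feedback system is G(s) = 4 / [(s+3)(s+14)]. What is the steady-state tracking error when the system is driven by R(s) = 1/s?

21/23

G(s) has no factors of s in the denominator, so the system is type 0.
K_p = lim_{s→0} G(s) = 4 / (3·14) = 2/21.
e_ss = 1/(1 + K_p) = 1/(23/21) = 21/23.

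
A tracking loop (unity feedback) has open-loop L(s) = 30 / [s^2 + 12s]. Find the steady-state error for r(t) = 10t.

4

The denominator has no term below 12s — 1 pole at s=0, type 1.
K_v = lim_{s→0} s·L(s) = 30 / 12 = 2.5.
e_ss = 10/K_v = 10/2.5 = 4.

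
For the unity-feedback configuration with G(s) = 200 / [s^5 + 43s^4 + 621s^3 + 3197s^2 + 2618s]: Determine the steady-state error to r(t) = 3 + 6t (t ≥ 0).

78.54

The denominator has no term below 2618s — 1 pole at s=0, type 1. By superposition:
  • 3: tracked with zero error.
  • 6t: e_ss = 6/K_v with K_v=100/1309 → 78.54.
Total e_ss = 78.54.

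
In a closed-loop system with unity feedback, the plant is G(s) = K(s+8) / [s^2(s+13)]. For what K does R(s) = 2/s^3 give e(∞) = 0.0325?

The open loop has two poles at the origin → type 2 system.
K_a = lim_{s→0} s^2·G(s) = K·8 / (13) = (8/13)·K.
e_ss = 2/K_a = 0.0325 ⇒ K_a = 800/13 ⇒ K = (800/13)/(8/13) = 100.

100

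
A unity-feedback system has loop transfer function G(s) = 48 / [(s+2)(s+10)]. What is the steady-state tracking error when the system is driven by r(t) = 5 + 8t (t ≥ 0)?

infinity

System type = 0 (no poles at s=0). Taking each input component in turn:
  • 5: e_ss = 5/(1+K_p) with K_p=2.4 → 25/17.
  • 8t: a type-0 system cannot track it, e_ss → ∞.
The unbounded component dominates.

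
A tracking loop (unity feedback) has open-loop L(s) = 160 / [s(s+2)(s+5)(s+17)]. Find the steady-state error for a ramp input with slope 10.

One free integrator in L(s): this is a type 1 system.
K_v = lim_{s→0} s·L(s) = 160 / (2·5·17) = 16/17.
e_ss = 10/K_v = 10/(16/17) = 10.625.

10.625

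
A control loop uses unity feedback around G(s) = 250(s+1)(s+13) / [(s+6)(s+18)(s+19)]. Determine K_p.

1625/1026

G(s) has no factors of s in the denominator, so the system is type 0.
K_p = lim_{s→0} G(s) = 250·1·13 / (6·18·19) = 1625/1026.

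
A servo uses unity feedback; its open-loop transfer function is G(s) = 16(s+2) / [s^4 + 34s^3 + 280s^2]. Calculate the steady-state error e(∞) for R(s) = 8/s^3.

70

Factoring s^2 from the denominator leaves a polynomial with constant term 280, so the system is type 2.
K_a = lim_{s→0} s^2·G(s) = 16·2 / 280 = 4/35.
r(t) = 4t^2 gives R(s) = 8/s^3.
e_ss = 8/K_a = 8/(4/35) = 70.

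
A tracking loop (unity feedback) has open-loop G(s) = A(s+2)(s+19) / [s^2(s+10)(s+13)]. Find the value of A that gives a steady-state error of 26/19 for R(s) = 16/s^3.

System type = 2 (two poles at s=0).
K_a = lim_{s→0} s^2·G(s) = A·2·19 / (10·13) = (19/65)·A.
e_ss = 16/K_a = 26/19 ⇒ K_a = 152/13 ⇒ A = (152/13)/(19/65) = 40.

40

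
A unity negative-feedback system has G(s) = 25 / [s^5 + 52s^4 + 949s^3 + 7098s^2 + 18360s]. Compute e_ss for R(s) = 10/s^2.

7344

The denominator has no term below 18360s — 1 pole at s=0, type 1.
K_v = lim_{s→0} s·G(s) = 25 / 18360 = 5/3672.
e_ss = 10/K_v = 10/(5/3672) = 7344.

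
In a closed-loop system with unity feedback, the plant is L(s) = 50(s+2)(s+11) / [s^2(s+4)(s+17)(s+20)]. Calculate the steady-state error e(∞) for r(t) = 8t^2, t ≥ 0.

1088/55

Two free integrators in L(s): this is a type 2 system.
K_a = lim_{s→0} s^2·L(s) = 50·2·11 / (4·17·20) = 55/68.
r(t) = 8t^2 gives R(s) = 16/s^3.
e_ss = 16/K_a = 16/(55/68) = 1088/55.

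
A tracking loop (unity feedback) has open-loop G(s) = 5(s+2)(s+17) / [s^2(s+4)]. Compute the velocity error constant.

K_v = lim_{s→0} s·G(s); with 2 poles at the origin the limit diverges, so K_v = ∞.

infinity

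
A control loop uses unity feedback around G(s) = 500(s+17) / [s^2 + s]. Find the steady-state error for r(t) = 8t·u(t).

Factoring s from the denominator leaves a polynomial with constant term 1, so the system is type 1.
K_v = lim_{s→0} s·G(s) = 500·17 / 1 = 8500.
e_ss = 8/K_v = 8/8500 = 2/2125.

2/2125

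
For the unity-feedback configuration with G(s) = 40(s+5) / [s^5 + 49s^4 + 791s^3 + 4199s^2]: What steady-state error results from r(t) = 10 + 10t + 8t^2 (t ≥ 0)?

335.92

Factoring s^2 from the denominator leaves a polynomial with constant term 4199, so the system is type 2. Treating each term separately:
  • 10: tracked with zero error.
  • 10t: tracked with zero error.
  • 8t^2: e_ss = 16/K_a with K_a=200/4199 → 335.92.
Total e_ss = 335.92.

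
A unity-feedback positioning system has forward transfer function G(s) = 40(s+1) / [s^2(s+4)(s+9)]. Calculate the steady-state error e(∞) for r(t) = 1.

System type = 2 (two poles at s=0).
A type-2 system has K_p = ∞, so it tracks a step input with zero steady-state error.

0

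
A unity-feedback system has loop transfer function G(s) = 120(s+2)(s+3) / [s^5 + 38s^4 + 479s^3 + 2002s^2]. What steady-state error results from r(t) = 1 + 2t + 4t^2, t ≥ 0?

1001/45

The denominator has no term below 2002s^2 — 2 poles at s=0, type 2. By superposition:
  • 1: tracked with zero error.
  • 2t: tracked with zero error.
  • 4t^2: e_ss = 8/K_a with K_a=360/1001 → 1001/45.
Total e_ss = 1001/45.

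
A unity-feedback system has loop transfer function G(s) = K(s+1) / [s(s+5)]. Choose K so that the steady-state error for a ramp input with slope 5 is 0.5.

The open loop has one pole at the origin → type 1 system.
K_v = lim_{s→0} s·G(s) = K·1 / (5) = 0.2·K.
e_ss = 5/K_v = 0.5 ⇒ K_v = 10 ⇒ K = 10/0.2 = 50.

50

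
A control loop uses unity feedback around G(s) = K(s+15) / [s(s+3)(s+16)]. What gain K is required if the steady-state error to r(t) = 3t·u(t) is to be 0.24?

40

The open loop has one pole at the origin → type 1 system.
K_v = lim_{s→0} s·G(s) = K·15 / (3·16) = 0.3125·K.
e_ss = 3/K_v = 0.24 ⇒ K_v = 12.5 ⇒ K = 12.5/0.3125 = 40.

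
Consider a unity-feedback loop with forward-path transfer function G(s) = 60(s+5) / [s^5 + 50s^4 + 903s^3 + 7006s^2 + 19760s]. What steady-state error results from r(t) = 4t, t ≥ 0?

3952/15

Lowest-order denominator term is 19760s, so the open loop has 1 pole at the origin → type 1 system.
K_v = lim_{s→0} s·G(s) = 60·5 / 19760 = 15/988.
e_ss = 4/K_v = 4/(15/988) = 3952/15.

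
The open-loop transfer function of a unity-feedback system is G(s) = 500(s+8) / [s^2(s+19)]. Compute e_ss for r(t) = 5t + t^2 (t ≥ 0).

0.0095

G(s) has two factors of s in the denominator, so the system is type 2. Treating each term separately:
  • 5t: tracked with zero error.
  • t^2: e_ss = 2/K_a with K_a=4000/19 → 0.0095.
Total e_ss = 0.0095.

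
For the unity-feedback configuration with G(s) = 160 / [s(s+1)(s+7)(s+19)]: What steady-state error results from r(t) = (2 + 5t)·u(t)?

133/32

The open loop has one pole at the origin → type 1 system. By superposition:
  • 2: tracked with zero error.
  • 5t: e_ss = 5/K_v with K_v=160/133 → 133/32.
Total e_ss = 133/32.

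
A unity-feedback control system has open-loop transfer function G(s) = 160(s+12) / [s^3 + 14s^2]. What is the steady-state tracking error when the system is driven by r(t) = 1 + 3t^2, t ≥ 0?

Factoring s^2 from the denominator leaves a polynomial with constant term 14, so the system is type 2. Taking each input component in turn:
  • 1: tracked with zero error.
  • 3t^2: e_ss = 6/K_a with K_a=960/7 → 7/160.
Total e_ss = 7/160.

7/160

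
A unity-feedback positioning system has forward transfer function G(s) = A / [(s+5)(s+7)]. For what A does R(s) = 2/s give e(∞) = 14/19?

The open loop has no poles at the origin → type 0 system.
K_p = lim_{s→0} G(s) = A / (5·7) = (1/35)·A.
e_ss = 2/(1 + K_p) = 14/19 ⇒ 1 + (1/35)·A = 19/7 ⇒ A = 60.

60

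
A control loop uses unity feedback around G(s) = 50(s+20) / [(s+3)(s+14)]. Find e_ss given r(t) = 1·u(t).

System type = 0 (no poles at s=0).
K_p = lim_{s→0} G(s) = 50·20 / (3·14) = 500/21.
e_ss = 1/(1 + K_p) = 1/(521/21) = 21/521.

21/521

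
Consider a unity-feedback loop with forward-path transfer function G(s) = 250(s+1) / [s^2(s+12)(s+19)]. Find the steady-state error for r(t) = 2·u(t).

The open loop has two poles at the origin → type 2 system.
K_p = ∞ for a type-2 system; e_ss to a step is zero.

0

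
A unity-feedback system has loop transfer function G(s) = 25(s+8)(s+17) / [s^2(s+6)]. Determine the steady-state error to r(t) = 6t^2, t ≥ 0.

9/425

System type = 2 (two poles at s=0).
K_a = lim_{s→0} s^2·G(s) = 25·8·17 / (6) = 1700/3.
r(t) = 6t^2 gives R(s) = 12/s^3.
e_ss = 12/K_a = 12/(1700/3) = 9/425.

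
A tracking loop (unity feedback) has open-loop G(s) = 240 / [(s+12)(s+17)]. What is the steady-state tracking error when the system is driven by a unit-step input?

System type = 0 (no poles at s=0).
K_p = lim_{s→0} G(s) = 240 / (12·17) = 20/17.
e_ss = 1/(1 + K_p) = 1/(37/17) = 17/37.

17/37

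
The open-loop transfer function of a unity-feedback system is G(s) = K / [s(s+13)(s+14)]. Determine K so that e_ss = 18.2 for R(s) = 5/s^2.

G(s) has one factor of s in the denominator, so the system is type 1.
K_v = lim_{s→0} s·G(s) = K / (13·14) = (1/182)·K.
e_ss = 5/K_v = 18.2 ⇒ K_v = 25/91 ⇒ K = (25/91)/(1/182) = 50.

50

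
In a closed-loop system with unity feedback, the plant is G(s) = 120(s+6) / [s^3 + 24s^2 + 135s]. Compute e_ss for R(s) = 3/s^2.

Factoring s from the denominator leaves a polynomial with constant term 135, so the system is type 1.
K_v = lim_{s→0} s·G(s) = 120·6 / 135 = 16/3.
e_ss = 3/K_v = 3/(16/3) = 0.5625.

0.5625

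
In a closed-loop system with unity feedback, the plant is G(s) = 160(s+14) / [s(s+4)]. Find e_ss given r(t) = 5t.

1/112

The open loop has one pole at the origin → type 1 system.
K_v = lim_{s→0} s·G(s) = 160·14 / (4) = 560.
e_ss = 5/K_v = 5/560 = 1/112.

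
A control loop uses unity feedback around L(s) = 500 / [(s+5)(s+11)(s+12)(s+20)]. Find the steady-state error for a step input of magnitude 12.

1584/137

System type = 0 (no poles at s=0).
K_p = lim_{s→0} L(s) = 500 / (5·11·12·20) = 5/132.
e_ss = 12/(1 + K_p) = 12/(137/132) = 1584/137.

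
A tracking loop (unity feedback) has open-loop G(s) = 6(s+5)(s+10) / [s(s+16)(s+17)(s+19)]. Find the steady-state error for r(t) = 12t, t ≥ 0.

206.72

One free integrator in G(s): this is a type 1 system.
K_v = lim_{s→0} s·G(s) = 6·5·10 / (16·17·19) = 75/1292.
e_ss = 12/K_v = 12/(75/1292) = 206.72.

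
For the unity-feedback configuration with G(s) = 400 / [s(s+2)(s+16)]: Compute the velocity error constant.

System type = 1 (one pole at s=0).
K_v = lim_{s→0} s·G(s) = 400 / (2·16) = 12.5.

12.5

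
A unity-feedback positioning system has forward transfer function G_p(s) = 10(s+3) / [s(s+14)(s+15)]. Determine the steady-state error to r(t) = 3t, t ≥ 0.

G_p(s) has one factor of s in the denominator, so the system is type 1.
K_v = lim_{s→0} s·G_p(s) = 10·3 / (14·15) = 1/7.
e_ss = 3/K_v = 3/(1/7) = 21.

21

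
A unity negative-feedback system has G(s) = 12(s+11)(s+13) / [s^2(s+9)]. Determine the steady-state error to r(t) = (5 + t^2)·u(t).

3/286

The open loop has two poles at the origin → type 2 system. By superposition:
  • 5: tracked with zero error.
  • t^2: e_ss = 2/K_a with K_a=572/3 → 3/286.
Total e_ss = 3/286.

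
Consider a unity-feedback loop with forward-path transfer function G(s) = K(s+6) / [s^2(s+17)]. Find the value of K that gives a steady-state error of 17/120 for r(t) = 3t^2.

120

Two free integrators in G(s): this is a type 2 system.
K_a = lim_{s→0} s^2·G(s) = K·6 / (17) = (6/17)·K.
e_ss = 6/K_a = 17/120 ⇒ K_a = 720/17 ⇒ K = (720/17)/(6/17) = 120.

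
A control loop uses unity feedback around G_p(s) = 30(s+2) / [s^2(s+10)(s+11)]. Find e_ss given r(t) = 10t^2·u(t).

System type = 2 (two poles at s=0).
K_a = lim_{s→0} s^2·G_p(s) = 30·2 / (10·11) = 6/11.
r(t) = 10t^2 gives R(s) = 20/s^3.
e_ss = 20/K_a = 20/(6/11) = 110/3.

110/3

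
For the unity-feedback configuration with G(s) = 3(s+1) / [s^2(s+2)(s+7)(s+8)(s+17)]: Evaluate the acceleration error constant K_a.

G(s) has two factors of s in the denominator, so the system is type 2.
K_a = lim_{s→0} s^2·G(s) = 3·1 / (2·7·8·17) = 3/1904.

3/1904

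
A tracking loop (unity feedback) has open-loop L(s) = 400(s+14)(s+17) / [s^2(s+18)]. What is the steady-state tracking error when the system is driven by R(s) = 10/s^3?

The open loop has two poles at the origin → type 2 system.
K_a = lim_{s→0} s^2·L(s) = 400·14·17 / (18) = 47600/9.
r(t) = 5t^2 gives R(s) = 10/s^3.
e_ss = 10/K_a = 10/(47600/9) = 9/4760.

9/4760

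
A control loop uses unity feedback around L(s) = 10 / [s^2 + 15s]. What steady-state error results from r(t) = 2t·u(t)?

Lowest-order denominator term is 15s, so the open loop has 1 pole at the origin → type 1 system.
K_v = lim_{s→0} s·L(s) = 10 / 15 = 2/3.
e_ss = 2/K_v = 2/(2/3) = 3.

3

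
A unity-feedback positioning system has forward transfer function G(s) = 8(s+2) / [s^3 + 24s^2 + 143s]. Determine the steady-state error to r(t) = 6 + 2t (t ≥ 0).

17.875

Lowest-order denominator term is 143s, so the open loop has 1 pole at the origin → type 1 system. By superposition:
  • 6: tracked with zero error.
  • 2t: e_ss = 2/K_v with K_v=16/143 → 17.875.
Total e_ss = 17.875.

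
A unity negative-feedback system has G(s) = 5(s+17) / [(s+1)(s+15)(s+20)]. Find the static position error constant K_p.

The open loop has no poles at the origin → type 0 system.
K_p = lim_{s→0} G(s) = 5·17 / (1·15·20) = 17/60.

17/60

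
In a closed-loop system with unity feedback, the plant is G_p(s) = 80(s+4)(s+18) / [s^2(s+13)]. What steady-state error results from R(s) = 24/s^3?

System type = 2 (two poles at s=0).
K_a = lim_{s→0} s^2·G_p(s) = 80·4·18 / (13) = 5760/13.
r(t) = 12t^2 gives R(s) = 24/s^3.
e_ss = 24/K_a = 24/(5760/13) = 13/240.

13/240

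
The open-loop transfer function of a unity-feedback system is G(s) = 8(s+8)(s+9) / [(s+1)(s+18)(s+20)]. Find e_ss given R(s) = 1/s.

5/13

No free integrators in G(s): this is a type 0 system.
K_p = lim_{s→0} G(s) = 8·8·9 / (1·18·20) = 1.6.
e_ss = 1/(1 + K_p) = 1/2.6 = 5/13.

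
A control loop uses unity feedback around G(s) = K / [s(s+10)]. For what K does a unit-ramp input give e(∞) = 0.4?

One free integrator in G(s): this is a type 1 system.
K_v = lim_{s→0} s·G(s) = K / (10) = 0.1·K.
e_ss = 1/K_v = 0.4 ⇒ K_v = 2.5 ⇒ K = 2.5/0.1 = 25.

25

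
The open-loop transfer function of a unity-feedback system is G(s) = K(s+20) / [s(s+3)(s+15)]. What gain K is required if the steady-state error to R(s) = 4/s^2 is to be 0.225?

40

System type = 1 (one pole at s=0).
K_v = lim_{s→0} s·G(s) = K·20 / (3·15) = (4/9)·K.
e_ss = 4/K_v = 0.225 ⇒ K_v = 160/9 ⇒ K = (160/9)/(4/9) = 40.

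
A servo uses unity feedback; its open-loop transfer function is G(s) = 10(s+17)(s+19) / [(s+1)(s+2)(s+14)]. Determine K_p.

1615/14

No free integrators in G(s): this is a type 0 system.
K_p = lim_{s→0} G(s) = 10·17·19 / (1·2·14) = 1615/14.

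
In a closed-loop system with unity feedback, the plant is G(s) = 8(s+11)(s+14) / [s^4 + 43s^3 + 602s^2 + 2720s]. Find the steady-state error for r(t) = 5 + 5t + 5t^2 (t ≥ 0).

The denominator has no term below 2720s — 1 pole at s=0, type 1. Taking each input component in turn:
  • 5: tracked with zero error.
  • 5t: e_ss = 5/K_v with K_v=77/170 → 850/77.
  • 5t^2: a type-1 system cannot track it, e_ss → ∞.
The unbounded component dominates.

infinity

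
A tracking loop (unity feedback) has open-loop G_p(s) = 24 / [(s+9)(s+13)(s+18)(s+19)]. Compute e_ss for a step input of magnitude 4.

26676/6673

The open loop has no poles at the origin → type 0 system.
K_p = lim_{s→0} G_p(s) = 24 / (9·13·18·19) = 4/6669.
e_ss = 4/(1 + K_p) = 4/(6673/6669) = 26676/6673.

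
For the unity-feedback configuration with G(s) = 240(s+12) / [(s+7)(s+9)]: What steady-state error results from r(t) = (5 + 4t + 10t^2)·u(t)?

infinity

No free integrators in G(s): this is a type 0 system. Treating each term separately:
  • 5: e_ss = 5/(1+K_p) with K_p=320/7 → 35/327.
  • 4t: a type-0 system cannot track it, e_ss → ∞.
  • 10t^2: a type-0 system cannot track it, e_ss → ∞.
The unbounded component dominates.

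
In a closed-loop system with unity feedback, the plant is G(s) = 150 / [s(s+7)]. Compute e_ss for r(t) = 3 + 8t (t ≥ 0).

28/75

The open loop has one pole at the origin → type 1 system. By superposition:
  • 3: tracked with zero error.
  • 8t: e_ss = 8/K_v with K_v=150/7 → 28/75.
Total e_ss = 28/75.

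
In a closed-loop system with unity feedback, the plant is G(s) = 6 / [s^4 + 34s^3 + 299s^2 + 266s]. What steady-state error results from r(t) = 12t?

Lowest-order denominator term is 266s, so the open loop has 1 pole at the origin → type 1 system.
K_v = lim_{s→0} s·G(s) = 6 / 266 = 3/133.
e_ss = 12/K_v = 12/(3/133) = 532.

532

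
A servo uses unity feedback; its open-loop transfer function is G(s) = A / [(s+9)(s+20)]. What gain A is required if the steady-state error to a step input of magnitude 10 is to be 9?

20

The open loop has no poles at the origin → type 0 system.
K_p = lim_{s→0} G(s) = A / (9·20) = (1/180)·A.
e_ss = 10/(1 + K_p) = 9 ⇒ 1 + (1/180)·A = 10/9 ⇒ A = 20.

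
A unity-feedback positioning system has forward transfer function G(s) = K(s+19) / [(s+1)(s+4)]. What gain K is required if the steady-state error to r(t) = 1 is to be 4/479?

System type = 0 (no poles at s=0).
K_p = lim_{s→0} G(s) = K·19 / (1·4) = 4.75·K.
e_ss = 1/(1 + K_p) = 4/479 ⇒ 1 + 4.75·K = 119.75 ⇒ K = 25.

25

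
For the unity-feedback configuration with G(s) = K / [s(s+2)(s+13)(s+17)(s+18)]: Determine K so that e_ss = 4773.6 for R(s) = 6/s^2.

10

The open loop has one pole at the origin → type 1 system.
K_v = lim_{s→0} s·G(s) = K / (2·13·17·18) = (1/7956)·K.
e_ss = 6/K_v = 4773.6 ⇒ K_v = 5/3978 ⇒ K = (5/3978)/(1/7956) = 10.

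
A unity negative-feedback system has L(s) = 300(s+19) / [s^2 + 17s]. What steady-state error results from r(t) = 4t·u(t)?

17/1425

Lowest-order denominator term is 17s, so the open loop has 1 pole at the origin → type 1 system.
K_v = lim_{s→0} s·L(s) = 300·19 / 17 = 5700/17.
e_ss = 4/K_v = 4/(5700/17) = 17/1425.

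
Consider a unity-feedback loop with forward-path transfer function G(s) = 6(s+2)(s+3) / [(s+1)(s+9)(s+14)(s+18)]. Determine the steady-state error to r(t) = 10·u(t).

The open loop has no poles at the origin → type 0 system.
K_p = lim_{s→0} G(s) = 6·2·3 / (1·9·14·18) = 1/63.
e_ss = 10/(1 + K_p) = 10/(64/63) = 315/32.

315/32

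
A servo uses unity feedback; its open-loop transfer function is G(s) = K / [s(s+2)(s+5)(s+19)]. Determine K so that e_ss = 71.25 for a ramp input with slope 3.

8

The open loop has one pole at the origin → type 1 system.
K_v = lim_{s→0} s·G(s) = K / (2·5·19) = (1/190)·K.
e_ss = 3/K_v = 71.25 ⇒ K_v = 4/95 ⇒ K = (4/95)/(1/190) = 8.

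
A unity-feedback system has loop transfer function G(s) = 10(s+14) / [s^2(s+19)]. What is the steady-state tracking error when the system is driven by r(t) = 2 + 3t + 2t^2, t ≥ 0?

The open loop has two poles at the origin → type 2 system. By superposition:
  • 2: tracked with zero error.
  • 3t: tracked with zero error.
  • 2t^2: e_ss = 4/K_a with K_a=140/19 → 19/35.
Total e_ss = 19/35.

19/35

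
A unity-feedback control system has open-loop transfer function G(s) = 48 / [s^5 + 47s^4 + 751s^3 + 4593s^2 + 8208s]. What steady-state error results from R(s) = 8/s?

The denominator has no term below 8208s — 1 pole at s=0, type 1.
A type-1 system has K_p = ∞, so it tracks a step input with zero steady-state error.

0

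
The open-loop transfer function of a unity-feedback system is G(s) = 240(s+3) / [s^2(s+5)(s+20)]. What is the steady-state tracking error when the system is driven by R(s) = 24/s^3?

10/3

The open loop has two poles at the origin → type 2 system.
K_a = lim_{s→0} s^2·G(s) = 240·3 / (5·20) = 7.2.
r(t) = 12t^2 gives R(s) = 24/s^3.
e_ss = 24/K_a = 24/7.2 = 10/3.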